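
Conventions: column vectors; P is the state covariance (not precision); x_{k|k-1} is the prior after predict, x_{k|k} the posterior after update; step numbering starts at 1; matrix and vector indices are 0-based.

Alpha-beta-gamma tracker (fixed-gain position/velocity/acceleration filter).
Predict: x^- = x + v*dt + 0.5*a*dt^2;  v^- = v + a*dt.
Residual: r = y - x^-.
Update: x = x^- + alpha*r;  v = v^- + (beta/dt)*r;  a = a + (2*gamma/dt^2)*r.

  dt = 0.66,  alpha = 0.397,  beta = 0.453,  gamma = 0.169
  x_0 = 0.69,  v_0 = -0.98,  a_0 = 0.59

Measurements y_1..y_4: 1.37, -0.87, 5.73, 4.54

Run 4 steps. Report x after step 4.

step 1: x_pred=0.1717  r=1.1983  x^+=0.6474  v^+=0.2319  a^+=1.5198
step 2: x_pred=1.1315  r=-2.0015  x^+=0.3369  v^+=-0.1388  a^+=-0.0332
step 3: x_pred=0.2380  r=5.4920  x^+=2.4184  v^+=3.6088  a^+=4.2282
step 4: x_pred=5.7210  r=-1.1810  x^+=5.2522  v^+=5.5888  a^+=3.3118

x_post = 5.2522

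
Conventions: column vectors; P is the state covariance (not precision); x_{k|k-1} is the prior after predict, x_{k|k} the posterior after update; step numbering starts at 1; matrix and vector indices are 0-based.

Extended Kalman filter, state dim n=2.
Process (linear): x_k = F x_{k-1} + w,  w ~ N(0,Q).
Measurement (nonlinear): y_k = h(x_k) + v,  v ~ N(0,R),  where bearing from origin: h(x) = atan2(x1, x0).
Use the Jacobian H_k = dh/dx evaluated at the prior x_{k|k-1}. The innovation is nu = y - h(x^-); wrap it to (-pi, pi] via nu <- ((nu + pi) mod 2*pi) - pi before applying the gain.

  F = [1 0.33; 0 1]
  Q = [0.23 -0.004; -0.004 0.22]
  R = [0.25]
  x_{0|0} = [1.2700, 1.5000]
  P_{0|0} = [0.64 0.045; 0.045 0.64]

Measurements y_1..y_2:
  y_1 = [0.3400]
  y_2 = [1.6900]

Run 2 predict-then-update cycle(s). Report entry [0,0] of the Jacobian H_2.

H_jac[0,0] = -0.1767

step 1: x^-=[1.7650, 1.5000]  P^-=[0.9694 0.2522; 0.2522 0.8600]  H_jac=[-0.2796 0.3290]  S=[0.3725]  K=[-0.5049; 0.5703]  nu=[-0.3644]  x^+=[1.9490, 1.2922]  P^+=[0.8744 0.3594; 0.3594 0.7389]
step 2: x^-=[2.3754, 1.2922]  P^-=[1.4221 0.5993; 0.5993 0.9589]  H_jac=[-0.1767 0.3249]  S=[0.3268]  K=[-0.1733; 0.6291]  nu=[1.1918]  x^+=[2.1689, 2.0419]  P^+=[1.4123 0.6349; 0.6349 0.8295]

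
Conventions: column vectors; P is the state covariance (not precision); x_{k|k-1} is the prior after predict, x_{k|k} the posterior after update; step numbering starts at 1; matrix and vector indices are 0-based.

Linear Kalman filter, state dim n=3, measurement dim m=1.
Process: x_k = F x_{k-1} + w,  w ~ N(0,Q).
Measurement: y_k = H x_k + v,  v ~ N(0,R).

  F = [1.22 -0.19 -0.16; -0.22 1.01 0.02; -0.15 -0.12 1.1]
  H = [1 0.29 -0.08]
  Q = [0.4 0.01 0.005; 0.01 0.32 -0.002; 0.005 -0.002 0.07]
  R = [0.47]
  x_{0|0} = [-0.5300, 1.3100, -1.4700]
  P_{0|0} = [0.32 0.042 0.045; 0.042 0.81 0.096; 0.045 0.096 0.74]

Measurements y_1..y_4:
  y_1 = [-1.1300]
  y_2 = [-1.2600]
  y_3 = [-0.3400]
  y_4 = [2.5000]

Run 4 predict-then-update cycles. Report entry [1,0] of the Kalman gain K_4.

step 1: x^-=[-0.6603, 1.4103, -1.6947]  P^-=[0.8933 -0.1934 -0.1270; -0.1934 1.1469 0.0168; -0.1270 0.0168 0.9456]  S=[1.3732]  K=[0.6171; 0.1004; -0.1441]  nu=[-1.0143]  x^+=[-1.2862, 1.3085, -1.5486]  P^+=[0.3704 -0.2785 -0.0050; -0.2785 1.1330 0.0367; -0.0050 0.0367 0.9171]
step 2: x^-=[-1.5700, 1.5735, -1.6675]  P^-=[1.1489 -0.6709 -0.1793; -0.6709 1.6194 -0.0302; -0.1793 -0.0302 1.1863]  S=[1.4037]  K=[0.6901; -0.1417; -0.2016]  nu=[-0.2798]  x^+=[-1.7630, 1.6132, -1.6112]  P^+=[0.4804 -0.5337 0.0160; -0.5337 1.5912 -0.0703; 0.0160 -0.0703 1.1292]
step 3: x^-=[-2.1996, 1.9849, -1.7014]  P^-=[1.4383 -1.0952 -0.1473; -1.0952 2.2011 -0.1692; -0.1473 -0.1692 1.4642]  S=[1.4989]  K=[0.7555; -0.2958; -0.2091]  nu=[1.1479]  x^+=[-1.3324, 1.6454, -1.9415]  P^+=[0.5827 -0.7603 0.0896; -0.7603 2.0699 -0.2620; 0.0896 -0.2620 1.3986]
step 4: x^-=[-1.6275, 1.9162, -2.1332]  P^-=[1.6794 -1.4680 -0.0389; -1.4680 2.7868 -0.4201; -0.0389 -0.4201 1.8175]  S=[1.5697]  K=[0.8007; -0.3989; -0.1950]  nu=[3.4012]  x^+=[1.0957, 0.5593, -2.7965]  P^+=[0.6731 -0.9666 0.2062; -0.9666 2.5370 -0.5423; 0.2062 -0.5423 1.7577]

K[1,0] = -0.3989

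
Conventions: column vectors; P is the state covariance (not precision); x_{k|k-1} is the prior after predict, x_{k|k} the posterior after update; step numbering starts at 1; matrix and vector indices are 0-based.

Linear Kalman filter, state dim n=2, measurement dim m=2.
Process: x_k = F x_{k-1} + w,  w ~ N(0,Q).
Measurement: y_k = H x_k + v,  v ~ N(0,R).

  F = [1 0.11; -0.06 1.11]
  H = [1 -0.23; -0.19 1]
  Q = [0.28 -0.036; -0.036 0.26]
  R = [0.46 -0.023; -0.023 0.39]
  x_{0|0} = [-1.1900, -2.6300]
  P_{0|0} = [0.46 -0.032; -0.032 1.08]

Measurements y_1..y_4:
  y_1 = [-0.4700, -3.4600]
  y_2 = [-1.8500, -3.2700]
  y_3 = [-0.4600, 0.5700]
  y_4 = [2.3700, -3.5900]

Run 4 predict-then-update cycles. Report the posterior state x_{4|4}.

x_post = [0.1067, -2.8226]

step 1: x^-=[-1.4793, -2.8479]  P^-=[0.7460 0.0330; 0.0330 1.5966]  S=[1.2753 -0.4976; -0.4976 2.0010]  K=[0.6177 0.0992; 0.0531 0.8080]  nu=[0.3543, -0.8932]  x^+=[-1.3491, -3.5507]  P^+=[0.3007 0.0816; 0.0816 0.3294]
step 2: x^-=[-1.7397, -3.8604]  P^-=[0.6026 0.0762; 0.0762 0.6561]  S=[1.0622 -0.2088; -0.2088 1.0388]  K=[0.5659 0.0769; 0.0532 0.6283]  nu=[-0.9982, 0.2598]  x^+=[-2.2846, -3.7503]  P^+=[0.2744 0.0691; 0.0691 0.2569]
step 3: x^-=[-2.6971, -4.0257]  P^-=[0.5728 0.0552; 0.0552 0.5684]  S=[1.0374 -0.2050; -0.2050 0.9581]  K=[0.5521 0.0621; 0.0441 0.5917]  nu=[1.3112, 4.0833]  x^+=[-1.7195, -1.5517]  P^+=[0.2669 0.0622; 0.0622 0.2416]
step 4: x^-=[-1.8902, -1.6193]  P^-=[0.5635 0.0462; 0.0462 0.5503]  S=[1.0314 -0.2085; -0.2085 0.9431]  K=[0.5475 0.0564; 0.0399 0.5830]  nu=[3.8877, -2.3299]  x^+=[0.1067, -2.8226]  P^+=[0.2642 0.0596; 0.0596 0.2378]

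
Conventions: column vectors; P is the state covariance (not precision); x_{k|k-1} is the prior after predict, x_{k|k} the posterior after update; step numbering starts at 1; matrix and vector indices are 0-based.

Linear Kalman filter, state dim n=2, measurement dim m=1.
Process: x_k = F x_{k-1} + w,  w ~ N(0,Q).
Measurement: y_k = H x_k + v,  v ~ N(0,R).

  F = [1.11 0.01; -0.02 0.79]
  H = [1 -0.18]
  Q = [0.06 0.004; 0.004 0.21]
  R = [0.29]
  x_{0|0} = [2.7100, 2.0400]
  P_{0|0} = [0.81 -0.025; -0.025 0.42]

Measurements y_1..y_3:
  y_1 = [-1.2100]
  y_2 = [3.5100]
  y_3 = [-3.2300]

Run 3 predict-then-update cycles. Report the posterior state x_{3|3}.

step 1: x^-=[3.0285, 1.5574]  P^-=[1.0575 -0.0326; -0.0326 0.4732]  S=[1.3746]  K=[0.7736; -0.0857]  nu=[-3.9582]  x^+=[-0.0335, 1.8965]  P^+=[0.2349 0.0585; 0.0585 0.4631]
step 2: x^-=[-0.0183, 1.4989]  P^-=[0.3507 0.0537; 0.0537 0.4973]  S=[0.6375]  K=[0.5350; -0.0561]  nu=[3.7981]  x^+=[2.0137, 1.2858]  P^+=[0.1683 0.0729; 0.0729 0.4953]
step 3: x^-=[2.2481, 0.9755]  P^-=[0.2690 0.0681; 0.0681 0.5169]  S=[0.5512]  K=[0.4658; -0.0453]  nu=[-5.3025]  x^+=[-0.2216, 1.2157]  P^+=[0.1494 0.0797; 0.0797 0.5157]

x_post = [-0.2216, 1.2157]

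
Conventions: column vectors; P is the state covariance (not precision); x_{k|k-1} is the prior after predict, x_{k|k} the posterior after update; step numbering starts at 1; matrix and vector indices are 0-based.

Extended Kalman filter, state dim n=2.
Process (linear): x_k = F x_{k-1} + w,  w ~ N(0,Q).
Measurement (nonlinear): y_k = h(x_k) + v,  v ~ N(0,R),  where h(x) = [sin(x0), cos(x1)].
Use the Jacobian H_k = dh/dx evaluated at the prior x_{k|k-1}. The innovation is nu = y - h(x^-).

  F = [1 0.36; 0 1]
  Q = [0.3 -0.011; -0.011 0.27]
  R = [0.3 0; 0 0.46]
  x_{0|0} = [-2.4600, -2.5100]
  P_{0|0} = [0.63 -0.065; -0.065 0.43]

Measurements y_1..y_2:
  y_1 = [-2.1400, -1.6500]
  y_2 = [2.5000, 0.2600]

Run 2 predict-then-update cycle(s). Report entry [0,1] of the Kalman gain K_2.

K[0,1] = 0.0314

step 1: x^-=[-3.3636, -2.5100]  P^-=[0.9389 0.0788; 0.0788 0.7000]  H_jac=[-0.9755 0.0000; 0.0000 0.5904]  S=[1.1934 -0.0454; -0.0454 0.7040]  K=[-0.7668 0.0167; -0.0422 0.5843]  nu=[-2.3602, -0.8429]  x^+=[-1.5678, -2.9030]  P^+=[0.2358 0.0130; 0.0130 0.4553]
step 2: x^-=[-2.6129, -2.9030]  P^-=[0.6042 0.1659; 0.1659 0.7253]  H_jac=[-0.8635 0.0000; 0.0000 0.2364]  S=[0.7504 -0.0339; -0.0339 0.5005]  K=[-0.6937 0.0314; -0.1759 0.3306]  nu=[3.0044, 1.2317]  x^+=[-4.6585, -3.0244]  P^+=[0.2410 0.0611; 0.0611 0.6434]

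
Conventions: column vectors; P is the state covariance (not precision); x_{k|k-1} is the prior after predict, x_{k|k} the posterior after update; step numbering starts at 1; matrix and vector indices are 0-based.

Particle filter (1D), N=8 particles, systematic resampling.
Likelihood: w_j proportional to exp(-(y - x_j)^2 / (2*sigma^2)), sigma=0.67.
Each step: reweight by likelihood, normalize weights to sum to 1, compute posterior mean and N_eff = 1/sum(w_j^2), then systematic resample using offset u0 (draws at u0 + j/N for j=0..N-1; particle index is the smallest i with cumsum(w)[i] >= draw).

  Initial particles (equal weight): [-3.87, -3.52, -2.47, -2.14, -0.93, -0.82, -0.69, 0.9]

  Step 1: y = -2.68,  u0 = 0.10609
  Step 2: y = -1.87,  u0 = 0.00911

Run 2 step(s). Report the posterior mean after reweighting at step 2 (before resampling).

step 1: w=[0.0859, 0.1896, 0.3961, 0.3007, 0.0137, 0.0088, 0.0051, 0.0000]  mean=-2.6455  Neff=3.4367  idx=[1, 1, 2, 2, 2, 3, 3, 4]
step 2: w=[0.0111, 0.0111, 0.1549, 0.1549, 0.1549, 0.2133, 0.2133, 0.0865]  mean=-2.2195  Neff=5.8590  idx=[0, 2, 3, 4, 5, 5, 6, 6]

post_mean = -2.2195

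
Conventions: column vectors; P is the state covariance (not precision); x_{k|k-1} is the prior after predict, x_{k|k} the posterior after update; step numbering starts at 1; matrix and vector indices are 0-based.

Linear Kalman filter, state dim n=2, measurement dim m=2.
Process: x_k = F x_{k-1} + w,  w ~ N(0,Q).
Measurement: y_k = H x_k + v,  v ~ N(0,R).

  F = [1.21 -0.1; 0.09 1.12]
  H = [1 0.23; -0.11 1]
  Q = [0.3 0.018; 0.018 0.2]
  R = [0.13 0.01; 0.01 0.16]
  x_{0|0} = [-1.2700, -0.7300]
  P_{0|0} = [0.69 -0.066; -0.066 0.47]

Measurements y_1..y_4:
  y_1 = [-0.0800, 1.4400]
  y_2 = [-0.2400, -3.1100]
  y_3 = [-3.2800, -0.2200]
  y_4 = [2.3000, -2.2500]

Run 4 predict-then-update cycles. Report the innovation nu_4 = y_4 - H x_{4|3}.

innov = [5.3568, -1.1239]

step 1: x^-=[-1.4637, -0.9319]  P^-=[1.3309 -0.0483; -0.0483 0.7819]  S=[1.4800 -0.0037; -0.0037 0.9686]  K=[0.8912 -0.1977; 0.0909 0.8130]  nu=[1.5980, 2.2109]  x^+=[-0.4765, 1.0109]  P^+=[0.1162 -0.0099; -0.0099 0.1299]
step 2: x^-=[-0.6776, 1.0893]  P^-=[0.4738 0.0027; 0.0027 0.3619]  S=[0.6242 0.0438; 0.0438 0.5270]  K=[0.7711 -0.1578; 0.0901 0.6786]  nu=[0.1871, -4.2738]  x^+=[0.1409, -1.7941]  P^+=[0.1002 -0.0065; -0.0065 0.1088]
step 3: x^-=[0.3499, -1.9967]  P^-=[0.4493 0.0080; 0.0080 0.3359]  S=[0.6007 0.0456; 0.0456 0.4996]  K=[0.7626 -0.1526; 0.0916 0.6623]  nu=[-3.1707, 1.8152]  x^+=[-2.3449, -1.0850]  P^+=[0.0990 -0.0059; -0.0059 0.1062]
step 4: x^-=[-2.7288, -1.4262]  P^-=[0.4474 0.0089; 0.0089 0.3329]  S=[0.5991 0.0461; 0.0461 0.4963]  K=[0.7619 -0.1519; 0.0920 0.6602]  nu=[5.3568, -1.1239]  x^+=[1.5230, -1.6756]  P^+=[0.0989 -0.0058; -0.0058 0.1059]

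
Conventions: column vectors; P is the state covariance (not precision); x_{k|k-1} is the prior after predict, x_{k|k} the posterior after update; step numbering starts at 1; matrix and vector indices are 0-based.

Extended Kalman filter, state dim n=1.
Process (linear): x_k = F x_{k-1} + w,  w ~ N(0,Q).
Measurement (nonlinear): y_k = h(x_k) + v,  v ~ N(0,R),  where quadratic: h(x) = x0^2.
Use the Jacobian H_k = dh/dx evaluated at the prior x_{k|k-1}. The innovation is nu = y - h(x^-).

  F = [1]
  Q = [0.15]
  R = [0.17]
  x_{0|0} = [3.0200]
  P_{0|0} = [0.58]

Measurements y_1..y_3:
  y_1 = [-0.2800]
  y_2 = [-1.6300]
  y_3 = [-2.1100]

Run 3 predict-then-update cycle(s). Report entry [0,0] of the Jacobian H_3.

step 1: x^-=[3.0200]  P^-=[0.7300]  H_jac=[6.0400]  S=[26.8016]  K=[0.1645]  nu=[-9.4004]  x^+=[1.4735]  P^+=[0.0046]
step 2: x^-=[1.4735]  P^-=[0.1546]  H_jac=[2.9470]  S=[1.5130]  K=[0.3012]  nu=[-3.8012]  x^+=[0.3286]  P^+=[0.0174]
step 3: x^-=[0.3286]  P^-=[0.1674]  H_jac=[0.6572]  S=[0.2423]  K=[0.4540]  nu=[-2.2180]  x^+=[-0.6783]  P^+=[0.1174]

H_jac[0,0] = 0.6572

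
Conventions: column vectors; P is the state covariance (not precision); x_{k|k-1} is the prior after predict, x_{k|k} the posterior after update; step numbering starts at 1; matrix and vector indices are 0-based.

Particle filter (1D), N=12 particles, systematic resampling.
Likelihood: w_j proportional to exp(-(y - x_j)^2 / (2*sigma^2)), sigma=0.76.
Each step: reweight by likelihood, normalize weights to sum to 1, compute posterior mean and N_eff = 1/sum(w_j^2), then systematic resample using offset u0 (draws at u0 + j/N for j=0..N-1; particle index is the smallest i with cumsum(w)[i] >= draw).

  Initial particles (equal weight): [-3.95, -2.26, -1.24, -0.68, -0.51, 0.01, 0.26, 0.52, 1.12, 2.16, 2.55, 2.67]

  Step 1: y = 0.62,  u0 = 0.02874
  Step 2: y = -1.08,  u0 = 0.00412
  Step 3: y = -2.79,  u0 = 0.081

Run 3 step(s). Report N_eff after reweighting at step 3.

N_eff = 6.7559

step 1: w=[0.0000, 0.0002, 0.0119, 0.0548, 0.0784, 0.1716, 0.2117, 0.2347, 0.1907, 0.0304, 0.0094, 0.0062]  mean=0.4063  Neff=5.6798  idx=[3, 4, 5, 5, 6, 6, 7, 7, 7, 8, 8, 8]
step 2: w=[0.2777, 0.2407, 0.1140, 0.1140, 0.0674, 0.0674, 0.0348, 0.0348, 0.0348, 0.0048, 0.0048, 0.0048]  mean=-0.2038  Neff=5.7532  idx=[0, 0, 0, 0, 1, 1, 1, 2, 3, 4, 5, 7]
step 3: w=[0.1751, 0.1751, 0.1751, 0.1751, 0.0917, 0.0917, 0.0917, 0.0093, 0.0093, 0.0026, 0.0026, 0.0006]  mean=-0.6146  Neff=6.7559  idx=[0, 0, 1, 1, 2, 2, 3, 3, 4, 5, 6, 10]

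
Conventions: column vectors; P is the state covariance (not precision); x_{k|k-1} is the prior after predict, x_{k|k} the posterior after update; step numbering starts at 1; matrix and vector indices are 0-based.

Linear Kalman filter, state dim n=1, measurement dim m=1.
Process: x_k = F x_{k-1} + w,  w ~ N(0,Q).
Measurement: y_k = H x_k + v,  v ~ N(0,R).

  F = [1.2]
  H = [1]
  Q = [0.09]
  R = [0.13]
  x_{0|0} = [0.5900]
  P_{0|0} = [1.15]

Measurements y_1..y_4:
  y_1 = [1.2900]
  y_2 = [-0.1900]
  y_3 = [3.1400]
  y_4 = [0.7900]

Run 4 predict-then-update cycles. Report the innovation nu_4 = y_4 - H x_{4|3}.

step 1: x^-=[0.7080]  P^-=[1.7460]  S=[1.8760]  K=[0.9307]  nu=[0.5820]  x^+=[1.2497]  P^+=[0.1210]
step 2: x^-=[1.4996]  P^-=[0.2642]  S=[0.3942]  K=[0.6702]  nu=[-1.6896]  x^+=[0.3672]  P^+=[0.0871]
step 3: x^-=[0.4406]  P^-=[0.2155]  S=[0.3455]  K=[0.6237]  nu=[2.6994]  x^+=[2.1242]  P^+=[0.0811]
step 4: x^-=[2.5491]  P^-=[0.2068]  S=[0.3368]  K=[0.6140]  nu=[-1.7591]  x^+=[1.4691]  P^+=[0.0798]

innov = [-1.7591]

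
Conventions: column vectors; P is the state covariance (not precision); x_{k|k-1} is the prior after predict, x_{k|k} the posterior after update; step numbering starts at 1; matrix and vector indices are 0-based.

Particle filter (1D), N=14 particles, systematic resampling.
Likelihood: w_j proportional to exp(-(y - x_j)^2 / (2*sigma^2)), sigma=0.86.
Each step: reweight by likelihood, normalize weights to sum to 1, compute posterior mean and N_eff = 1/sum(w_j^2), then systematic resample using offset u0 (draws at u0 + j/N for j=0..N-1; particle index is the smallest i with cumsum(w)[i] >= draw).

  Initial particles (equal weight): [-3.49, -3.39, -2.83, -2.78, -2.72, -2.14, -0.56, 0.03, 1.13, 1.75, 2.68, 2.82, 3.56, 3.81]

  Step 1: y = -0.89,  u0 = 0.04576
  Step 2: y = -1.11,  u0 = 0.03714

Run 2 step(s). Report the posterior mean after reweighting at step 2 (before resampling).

post_mean = -0.7521

step 1: w=[0.0047, 0.0066, 0.0355, 0.0404, 0.0470, 0.1573, 0.4203, 0.2553, 0.0287, 0.0041, 0.0001, 0.0000, 0.0000, 0.0000]  mean=-0.9041  Neff=3.6690  idx=[2, 4, 5, 5, 6, 6, 6, 6, 6, 6, 7, 7, 7, 8]
step 2: w=[0.0182, 0.0233, 0.0655, 0.0655, 0.1093, 0.1093, 0.1093, 0.1093, 0.1093, 0.1093, 0.0557, 0.0557, 0.0557, 0.0045]  mean=-0.7521  Neff=11.0502  idx=[1, 3, 4, 4, 5, 6, 6, 7, 7, 8, 9, 9, 11, 12]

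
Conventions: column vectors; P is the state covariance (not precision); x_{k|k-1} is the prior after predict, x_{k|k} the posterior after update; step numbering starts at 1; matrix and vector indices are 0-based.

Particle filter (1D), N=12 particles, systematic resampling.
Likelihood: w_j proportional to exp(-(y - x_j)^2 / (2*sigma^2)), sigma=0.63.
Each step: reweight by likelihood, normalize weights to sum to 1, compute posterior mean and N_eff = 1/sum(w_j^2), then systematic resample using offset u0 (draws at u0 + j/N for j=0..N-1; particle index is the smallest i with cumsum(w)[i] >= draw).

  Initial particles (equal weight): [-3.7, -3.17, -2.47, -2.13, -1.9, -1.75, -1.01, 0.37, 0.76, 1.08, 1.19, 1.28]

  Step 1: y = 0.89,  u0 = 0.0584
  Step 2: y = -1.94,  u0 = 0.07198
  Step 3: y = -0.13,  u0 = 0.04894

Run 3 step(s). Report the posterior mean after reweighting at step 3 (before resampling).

step 1: w=[0.0000, 0.0000, 0.0000, 0.0000, 0.0000, 0.0000, 0.0024, 0.1626, 0.2238, 0.2184, 0.2041, 0.1887]  mean=0.9479  Neff=4.9637  idx=[7, 7, 8, 8, 9, 9, 9, 10, 10, 10, 11, 11]
step 2: w=[0.4524, 0.4524, 0.0386, 0.0386, 0.0038, 0.0038, 0.0038, 0.0016, 0.0016, 0.0016, 0.0008, 0.0008]  mean=0.4138  Neff=2.4253  idx=[0, 0, 0, 0, 0, 1, 1, 1, 1, 1, 2, 5]
step 3: w=[0.0933, 0.0933, 0.0933, 0.0933, 0.0933, 0.0933, 0.0933, 0.0933, 0.0933, 0.0933, 0.0471, 0.0202]  mean=0.4027  Neff=11.1586  idx=[0, 1, 2, 3, 4, 4, 5, 6, 7, 8, 9, 10]

post_mean = 0.4027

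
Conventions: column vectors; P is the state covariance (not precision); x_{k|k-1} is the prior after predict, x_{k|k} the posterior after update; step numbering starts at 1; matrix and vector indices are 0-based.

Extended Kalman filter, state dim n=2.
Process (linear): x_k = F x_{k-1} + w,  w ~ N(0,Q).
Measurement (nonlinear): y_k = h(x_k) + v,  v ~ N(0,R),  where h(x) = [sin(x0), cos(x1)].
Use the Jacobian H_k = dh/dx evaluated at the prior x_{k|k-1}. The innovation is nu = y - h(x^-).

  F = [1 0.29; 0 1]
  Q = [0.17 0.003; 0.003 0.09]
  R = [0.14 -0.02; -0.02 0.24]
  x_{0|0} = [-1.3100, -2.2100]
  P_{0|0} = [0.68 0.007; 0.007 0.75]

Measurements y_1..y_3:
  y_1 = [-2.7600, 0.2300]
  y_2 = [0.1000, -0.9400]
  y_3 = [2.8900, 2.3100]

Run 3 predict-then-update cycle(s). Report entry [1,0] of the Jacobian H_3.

step 1: x^-=[-1.9509, -2.2100]  P^-=[0.9171 0.2275; 0.2275 0.8400]  H_jac=[-0.3710 0.0000; 0.0000 0.8026]  S=[0.2662 -0.0877; -0.0877 0.7811]  K=[-1.2472 0.0937; -0.0338 0.8593]  nu=[-1.8314, 0.8266]  x^+=[0.4105, -1.4378]  P^+=[0.4757 0.0591; 0.0591 0.2578]
step 2: x^-=[-0.0064, -1.4378]  P^-=[0.7016 0.1369; 0.1369 0.3478]  H_jac=[1.0000 0.0000; 0.0000 0.9912]  S=[0.8416 0.1156; 0.1156 0.5817]  K=[0.8241 0.0693; 0.0835 0.5761]  nu=[0.1064, -1.0726]  x^+=[0.0069, -2.0468]  P^+=[0.1140 0.0002; 0.0002 0.1378]
step 3: x^-=[-0.5867, -2.0468]  P^-=[0.2957 0.0431; 0.0431 0.2278]  H_jac=[0.8328 0.0000; 0.0000 0.8888]  S=[0.3451 0.0119; 0.0119 0.4200]  K=[0.7111 0.0711; 0.0875 0.4796]  nu=[3.4436, 2.7682]  x^+=[2.0590, -0.4177]  P^+=[0.1178 0.0032; 0.0032 0.1275]

H_jac[1,0] = 0.0000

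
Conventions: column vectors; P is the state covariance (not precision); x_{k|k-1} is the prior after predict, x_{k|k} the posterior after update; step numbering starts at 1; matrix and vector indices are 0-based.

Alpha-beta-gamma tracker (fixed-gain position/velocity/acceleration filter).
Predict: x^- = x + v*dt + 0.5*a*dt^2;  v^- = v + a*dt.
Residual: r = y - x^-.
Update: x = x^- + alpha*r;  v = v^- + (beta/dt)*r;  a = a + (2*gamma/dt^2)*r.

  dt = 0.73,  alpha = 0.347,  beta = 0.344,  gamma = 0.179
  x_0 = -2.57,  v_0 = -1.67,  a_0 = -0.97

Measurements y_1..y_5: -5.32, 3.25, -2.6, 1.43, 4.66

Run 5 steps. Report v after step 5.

step 1: x_pred=-4.0476  r=-1.2724  x^+=-4.4891  v^+=-2.9777  a^+=-1.8248
step 2: x_pred=-7.1491  r=10.3991  x^+=-3.5406  v^+=0.5905  a^+=5.1612
step 3: x_pred=-1.7343  r=-0.8657  x^+=-2.0347  v^+=3.9503  a^+=4.5796
step 4: x_pred=2.0693  r=-0.6393  x^+=1.8474  v^+=6.9922  a^+=4.1502
step 5: x_pred=8.0575  r=-3.3975  x^+=6.8786  v^+=8.4208  a^+=1.8677

v_post = 8.4208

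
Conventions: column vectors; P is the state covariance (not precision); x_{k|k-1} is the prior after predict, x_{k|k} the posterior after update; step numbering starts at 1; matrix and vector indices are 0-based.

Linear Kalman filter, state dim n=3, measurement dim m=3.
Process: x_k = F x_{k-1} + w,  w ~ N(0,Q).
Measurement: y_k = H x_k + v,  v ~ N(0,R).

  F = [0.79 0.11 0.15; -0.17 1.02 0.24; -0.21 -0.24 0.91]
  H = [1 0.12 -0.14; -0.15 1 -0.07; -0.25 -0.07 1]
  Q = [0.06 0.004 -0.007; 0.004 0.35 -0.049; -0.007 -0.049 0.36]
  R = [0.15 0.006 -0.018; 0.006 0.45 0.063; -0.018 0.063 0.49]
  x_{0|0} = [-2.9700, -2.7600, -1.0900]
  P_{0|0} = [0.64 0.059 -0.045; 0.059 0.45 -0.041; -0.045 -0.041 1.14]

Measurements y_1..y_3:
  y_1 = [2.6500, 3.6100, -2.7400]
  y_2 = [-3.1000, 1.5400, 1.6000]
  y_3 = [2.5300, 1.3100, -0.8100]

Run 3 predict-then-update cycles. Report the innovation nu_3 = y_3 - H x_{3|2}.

step 1: x^-=[-2.8134, -2.5719, 0.2942]  P^-=[0.4888 0.0413 -0.0156; 0.0413 0.8655 0.0760; -0.0156 0.0760 1.3992]  S=[0.6904 0.0803 -0.3537; 0.0803 1.3100 -0.0087; -0.3537 -0.0087 1.9226]  K=[0.7605 -0.0698 0.0664; 0.1356 0.6438 0.0305; 0.0897 -0.0156 0.7435]  nu=[5.8132, 5.7805, -3.9176]  x^+=[0.9437, 1.8182, -2.1871]  P^+=[0.1188 -0.0017 0.0441; -0.0017 0.2973 0.0734; 0.0441 0.0734 0.3779]
step 2: x^-=[0.6174, 1.1693, -2.6248]  P^-=[0.1588 0.0540 0.0524; 0.0540 0.7175 0.0202; 0.0524 0.0202 0.6462]  S=[0.3294 0.1221 -0.1028; 0.1221 1.1563 -0.0261; -0.1028 -0.0261 1.1225]  K=[0.5072 -0.0294 0.0537; 0.1953 0.5915 -0.0072; 0.0782 -0.0239 0.5693]  nu=[-4.2252, 0.2796, 4.4610]  x^+=[-1.2942, 0.4774, -0.4220]  P^+=[0.0790 0.0075 0.0356; 0.0075 0.2716 0.0511; 0.0356 0.0511 0.2885]
step 3: x^-=[-1.0332, 0.6057, -0.2269]  P^-=[0.1305 0.0552 0.0383; 0.0552 0.6710 -0.0137; 0.0383 -0.0137 0.5829]  S=[0.3046 0.1270 -0.1056; 0.1270 1.1130 -0.0520; -0.1056 -0.0520 1.0691]  K=[0.4570 -0.0204 0.0458; 0.2059 0.5718 -0.0216; 0.0544 -0.0351 0.5409]  nu=[3.4588, 0.5334, -0.7990]  x^+=[0.5001, 1.6403, -0.4897]  P^+=[0.0709 0.0093 0.0313; 0.0093 0.2615 0.0424; 0.0313 0.0424 0.2726]

innov = [3.4588, 0.5334, -0.7990]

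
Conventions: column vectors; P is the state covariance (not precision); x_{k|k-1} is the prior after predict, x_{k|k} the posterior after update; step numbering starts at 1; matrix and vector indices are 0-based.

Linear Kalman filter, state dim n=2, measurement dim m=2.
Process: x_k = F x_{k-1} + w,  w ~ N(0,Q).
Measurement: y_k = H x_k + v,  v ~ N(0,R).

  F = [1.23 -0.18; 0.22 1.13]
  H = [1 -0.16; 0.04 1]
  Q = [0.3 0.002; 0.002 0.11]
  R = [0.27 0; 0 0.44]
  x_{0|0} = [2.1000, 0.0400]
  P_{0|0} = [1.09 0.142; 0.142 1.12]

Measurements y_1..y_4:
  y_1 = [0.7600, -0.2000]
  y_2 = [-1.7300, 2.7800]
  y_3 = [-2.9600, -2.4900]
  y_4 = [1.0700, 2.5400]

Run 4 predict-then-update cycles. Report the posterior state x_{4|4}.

x_post = [-0.0700, 0.7239]

step 1: x^-=[2.5758, 0.5072]  P^-=[1.9225 0.2609; 0.2609 1.6635]  S=[2.1516 0.0700; 0.0700 2.1274]  K=[0.8699 0.1302; -0.0281 0.7877]  nu=[-1.7346, -0.8102]  x^+=[0.9614, -0.0824]  P^+=[0.2425 0.0476; 0.0476 0.3447]
step 2: x^-=[1.1973, 0.1184]  P^-=[0.6570 0.0617; 0.0617 0.5855]  S=[0.9222 -0.0061; -0.0061 1.0315]  K=[0.7023 0.0895; -0.0309 0.5699]  nu=[-2.9084, 2.6137]  x^+=[-0.6113, 1.6977]  P^+=[0.1947 0.0316; 0.0316 0.2495]
step 3: x^-=[-1.0575, 1.7839]  P^-=[0.5886 0.0466; 0.0466 0.4537]  S=[0.8553 -0.0028; -0.0028 0.8983]  K=[0.6797 0.0801; -0.0288 0.5070]  nu=[-1.6171, -4.2316]  x^+=[-2.4958, -0.3150]  P^+=[0.1880 0.0277; 0.0277 0.2220]
step 4: x^-=[-3.0131, -0.9050]  P^-=[0.5793 0.0452; 0.0452 0.4163]  S=[0.8455 0.0014; 0.0014 0.8609]  K=[0.6765 0.0783; -0.0262 0.4858]  nu=[3.9383, 3.5655]  x^+=[-0.0700, 0.7239]  P^+=[0.1870 0.0270; 0.0270 0.2127]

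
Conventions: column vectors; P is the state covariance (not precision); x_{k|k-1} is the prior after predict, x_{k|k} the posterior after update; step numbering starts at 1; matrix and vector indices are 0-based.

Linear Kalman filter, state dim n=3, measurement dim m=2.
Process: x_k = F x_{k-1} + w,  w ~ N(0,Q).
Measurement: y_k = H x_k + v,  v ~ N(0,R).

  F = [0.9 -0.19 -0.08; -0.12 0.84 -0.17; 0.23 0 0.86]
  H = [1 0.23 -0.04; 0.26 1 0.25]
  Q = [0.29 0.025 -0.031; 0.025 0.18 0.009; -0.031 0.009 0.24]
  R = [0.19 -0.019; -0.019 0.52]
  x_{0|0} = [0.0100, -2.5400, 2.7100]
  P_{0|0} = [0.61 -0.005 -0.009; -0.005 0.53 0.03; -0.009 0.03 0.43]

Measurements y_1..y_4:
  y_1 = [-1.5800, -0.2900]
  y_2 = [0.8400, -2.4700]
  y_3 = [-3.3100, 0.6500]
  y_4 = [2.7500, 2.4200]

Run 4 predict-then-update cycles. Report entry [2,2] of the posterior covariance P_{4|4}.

step 1: x^-=[0.2748, -2.5955, 2.3329]  P^-=[0.8099 -0.1233 0.0542; -0.1233 0.5673 -0.0487; 0.0542 -0.0487 0.5867]  S=[0.9707 0.1977; 0.1977 1.0973]  K=[0.8140 -0.0547; -0.0910 0.4931; -0.0007 0.1023]  nu=[-1.1645, 1.6508]  x^+=[-0.7635, -1.6756, 2.5025]  P^+=[0.1810 -0.1021 0.0444; -0.1021 0.3102 -0.1022; 0.0444 -0.1022 0.5753]
step 2: x^-=[-0.5690, -1.7413, 1.9766]  P^-=[0.4769 -0.1185 0.0216; -0.1185 0.4697 -0.1800; 0.0216 -0.1800 0.6926]  S=[0.6399 0.0825; 0.0825 0.9164]  K=[0.7080 -0.0519; -0.0613 0.4353; -0.0749 0.0054]  nu=[1.8886, -1.0749]  x^+=[0.8238, -2.3250, 1.8292]  P^+=[0.1597 -0.0958 0.0552; -0.0958 0.2980 -0.1824; 0.0552 -0.1824 0.6891]
step 3: x^-=[1.0369, -2.3628, 1.7626]  P^-=[0.4538 -0.1066 0.0303; -0.1066 0.4861 -0.2542; 0.0303 -0.2542 0.7799]  S=[0.6240 0.0929; 0.0929 0.9070]  K=[0.6935 -0.0501; -0.0407 0.4395; -0.0880 -0.0476]  nu=[-3.7329, 2.3026]  x^+=[-1.6671, -1.1987, 1.9815]  P^+=[0.1579 -0.0975 0.0689; -0.0975 0.3132 -0.2341; 0.0689 -0.2341 0.7723]
step 4: x^-=[-1.4312, -1.1437, 1.3207]  P^-=[0.4504 -0.1092 0.0431; -0.1092 0.5149 -0.3060; 0.0431 -0.3060 0.8468]  S=[0.6210 0.0974; 0.0974 0.9141]  K=[0.6905 -0.0530; -0.0363 0.4524; -0.0856 -0.0818]  nu=[4.4971, 3.6057]  x^+=[1.4826, 0.3242, 0.6408]  P^+=[0.1590 -0.1023 0.0809; -0.1023 0.3302 -0.2706; 0.0809 -0.2706 0.8347]

P_post[2,2] = 0.8347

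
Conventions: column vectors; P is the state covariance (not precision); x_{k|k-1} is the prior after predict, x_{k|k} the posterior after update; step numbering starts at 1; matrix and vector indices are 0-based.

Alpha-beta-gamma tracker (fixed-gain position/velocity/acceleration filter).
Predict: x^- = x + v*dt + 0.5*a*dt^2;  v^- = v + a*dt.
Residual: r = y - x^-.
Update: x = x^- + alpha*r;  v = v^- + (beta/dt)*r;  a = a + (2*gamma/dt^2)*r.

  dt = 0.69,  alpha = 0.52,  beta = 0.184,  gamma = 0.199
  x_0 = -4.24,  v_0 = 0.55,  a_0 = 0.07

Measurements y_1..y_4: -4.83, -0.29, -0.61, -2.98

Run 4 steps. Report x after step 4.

x_post = -0.6748

step 1: x_pred=-3.8438  r=-0.9862  x^+=-4.3566  v^+=0.3353  a^+=-0.7544
step 2: x_pred=-4.3049  r=4.0149  x^+=-2.2171  v^+=0.8854  a^+=2.6019
step 3: x_pred=-0.9868  r=0.3768  x^+=-0.7909  v^+=2.7812  a^+=2.9169
step 4: x_pred=1.8225  r=-4.8025  x^+=-0.6748  v^+=3.5132  a^+=-1.0978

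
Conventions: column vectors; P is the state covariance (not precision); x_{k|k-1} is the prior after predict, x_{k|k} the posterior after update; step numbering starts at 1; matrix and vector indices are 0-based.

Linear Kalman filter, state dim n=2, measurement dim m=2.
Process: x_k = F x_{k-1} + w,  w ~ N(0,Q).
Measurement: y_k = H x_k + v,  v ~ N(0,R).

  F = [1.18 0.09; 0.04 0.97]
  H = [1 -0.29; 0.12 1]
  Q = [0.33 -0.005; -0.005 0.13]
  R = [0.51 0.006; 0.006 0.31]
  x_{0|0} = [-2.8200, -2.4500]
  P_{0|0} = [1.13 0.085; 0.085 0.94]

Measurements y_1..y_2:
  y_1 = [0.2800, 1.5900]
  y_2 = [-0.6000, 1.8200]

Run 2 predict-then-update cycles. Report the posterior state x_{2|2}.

step 1: x^-=[-3.5481, -2.4893]  P^-=[1.9291 0.2280; 0.2280 1.0229]  S=[2.3929 0.1609; 0.1609 1.4153]  K=[0.7625 0.2379; -0.0792 0.7510]  nu=[3.1062, 4.5051]  x^+=[-0.1075, 0.6481]  P^+=[0.3992 0.0304; 0.0304 0.2287]
step 2: x^-=[-0.0685, 0.6244]  P^-=[0.8941 0.0688; 0.0688 0.3482]  S=[1.3935 0.0787; 0.0787 0.6875]  K=[0.6168 0.1855; -0.0527 0.5244]  nu=[-0.3504, 1.2039]  x^+=[-0.0614, 1.2742]  P^+=[0.3222 0.0225; 0.0225 0.1596]

x_post = [-0.0614, 1.2742]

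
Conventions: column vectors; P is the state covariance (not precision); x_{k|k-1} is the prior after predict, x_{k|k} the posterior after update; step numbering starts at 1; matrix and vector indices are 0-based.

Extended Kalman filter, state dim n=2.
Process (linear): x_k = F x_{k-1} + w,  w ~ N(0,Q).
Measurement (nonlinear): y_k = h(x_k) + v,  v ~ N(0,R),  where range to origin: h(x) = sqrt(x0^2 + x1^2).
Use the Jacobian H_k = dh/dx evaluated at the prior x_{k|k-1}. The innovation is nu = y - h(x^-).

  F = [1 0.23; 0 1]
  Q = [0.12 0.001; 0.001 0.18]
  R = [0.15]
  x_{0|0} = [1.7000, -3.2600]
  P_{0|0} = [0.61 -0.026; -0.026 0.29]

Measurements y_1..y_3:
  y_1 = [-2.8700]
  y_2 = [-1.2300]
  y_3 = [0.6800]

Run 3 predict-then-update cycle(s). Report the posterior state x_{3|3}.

x_post = [0.5649, -0.2787]

step 1: x^-=[0.9502, -3.2600]  P^-=[0.7334 0.0417; 0.0417 0.4700]  H_jac=[0.2798 -0.9601]  S=[0.6182]  K=[0.2672; -0.7110]  nu=[-6.2657]  x^+=[-0.7240, 1.1949]  P^+=[0.6892 0.1591; 0.1591 0.1575]
step 2: x^-=[-0.4491, 1.1949]  P^-=[0.8908 0.1964; 0.1964 0.3375]  H_jac=[-0.3518 0.9361]  S=[0.4266]  K=[-0.3038; 0.5785]  nu=[-2.5065]  x^+=[0.3123, -0.2551]  P^+=[0.8514 0.2713; 0.2713 0.1947]
step 3: x^-=[0.2537, -0.2551]  P^-=[1.1065 0.3171; 0.3171 0.3747]  H_jac=[0.7051 -0.7091]  S=[0.5714]  K=[0.9718; -0.0737]  nu=[0.3202]  x^+=[0.5649, -0.2787]  P^+=[0.5669 0.3581; 0.3581 0.3716]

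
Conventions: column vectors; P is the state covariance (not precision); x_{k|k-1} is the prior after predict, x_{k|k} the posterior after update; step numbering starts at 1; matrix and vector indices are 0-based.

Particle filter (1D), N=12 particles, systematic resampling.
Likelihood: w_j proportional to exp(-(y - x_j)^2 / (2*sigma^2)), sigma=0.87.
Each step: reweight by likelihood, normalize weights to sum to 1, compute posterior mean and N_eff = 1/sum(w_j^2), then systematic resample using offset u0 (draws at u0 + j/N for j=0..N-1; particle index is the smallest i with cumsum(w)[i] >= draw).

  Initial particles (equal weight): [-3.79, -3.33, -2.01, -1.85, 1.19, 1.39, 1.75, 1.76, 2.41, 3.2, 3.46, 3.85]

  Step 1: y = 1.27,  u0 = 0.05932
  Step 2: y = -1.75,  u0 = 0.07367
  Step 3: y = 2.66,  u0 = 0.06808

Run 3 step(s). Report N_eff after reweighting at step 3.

N_eff = 10.3462

step 1: w=[0.0000, 0.0000, 0.0002, 0.0004, 0.2335, 0.2323, 0.2014, 0.2001, 0.0994, 0.0200, 0.0099, 0.0029]  mean=1.6531  Neff=5.0136  idx=[4, 4, 4, 5, 5, 6, 6, 6, 7, 7, 8, 9]
step 2: w=[0.2298, 0.2298, 0.2298, 0.1029, 0.1029, 0.0212, 0.0212, 0.0212, 0.0203, 0.0203, 0.0008, 0.0000]  mean=1.2908  Neff=5.5030  idx=[0, 0, 1, 1, 1, 2, 2, 2, 3, 4, 5, 9]
step 3: w=[0.0636, 0.0636, 0.0636, 0.0636, 0.0636, 0.0636, 0.0636, 0.0636, 0.0913, 0.0913, 0.1534, 0.1552]  mean=1.4009  Neff=10.3462  idx=[1, 2, 3, 5, 6, 7, 8, 9, 10, 10, 11, 11]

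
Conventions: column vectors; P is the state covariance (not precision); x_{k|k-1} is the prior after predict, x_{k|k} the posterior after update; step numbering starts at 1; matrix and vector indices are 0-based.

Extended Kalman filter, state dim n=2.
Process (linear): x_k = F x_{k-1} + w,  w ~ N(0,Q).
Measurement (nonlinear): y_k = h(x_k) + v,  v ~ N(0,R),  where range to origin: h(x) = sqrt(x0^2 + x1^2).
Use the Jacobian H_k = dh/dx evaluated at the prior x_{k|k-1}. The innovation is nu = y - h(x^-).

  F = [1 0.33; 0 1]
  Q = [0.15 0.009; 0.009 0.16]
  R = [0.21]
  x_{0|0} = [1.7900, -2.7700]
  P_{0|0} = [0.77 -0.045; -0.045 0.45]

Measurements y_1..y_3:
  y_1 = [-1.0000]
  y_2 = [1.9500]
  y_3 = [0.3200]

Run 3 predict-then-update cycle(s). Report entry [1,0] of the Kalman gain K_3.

step 1: x^-=[0.8759, -2.7700]  P^-=[0.9393 0.1125; 0.1125 0.6100]  H_jac=[0.3015 -0.9535]  S=[0.7853]  K=[0.2240; -0.6975]  nu=[-3.9052]  x^+=[0.0010, -0.0462]  P^+=[0.8999 0.2352; 0.2352 0.2280]
step 2: x^-=[-0.0143, -0.0462]  P^-=[1.2300 0.3194; 0.3194 0.3880]  H_jac=[-0.2953 -0.9554]  S=[0.8516]  K=[-0.7848; -0.5460]  nu=[1.9016]  x^+=[-1.5067, -1.0846]  P^+=[0.7054 -0.0455; -0.0455 0.1341]
step 3: x^-=[-1.8646, -1.0846]  P^-=[0.8400 0.0077; 0.0077 0.2941]  H_jac=[-0.8644 -0.5028]  S=[0.9187]  K=[-0.7946; -0.1682]  nu=[-1.8371]  x^+=[-0.4049, -0.7755]  P^+=[0.2600 -0.1151; -0.1151 0.2681]

K[1,0] = -0.1682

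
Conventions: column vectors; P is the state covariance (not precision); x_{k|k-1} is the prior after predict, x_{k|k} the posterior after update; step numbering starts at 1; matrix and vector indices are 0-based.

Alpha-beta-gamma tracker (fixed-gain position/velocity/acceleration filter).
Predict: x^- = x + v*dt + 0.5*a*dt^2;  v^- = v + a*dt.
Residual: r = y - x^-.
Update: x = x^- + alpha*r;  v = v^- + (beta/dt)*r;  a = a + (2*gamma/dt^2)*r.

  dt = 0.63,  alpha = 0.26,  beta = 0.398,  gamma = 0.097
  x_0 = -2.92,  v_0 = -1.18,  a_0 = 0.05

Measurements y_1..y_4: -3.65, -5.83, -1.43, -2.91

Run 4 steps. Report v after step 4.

v_post = 2.4291

step 1: x_pred=-3.6535  r=0.0035  x^+=-3.6526  v^+=-1.1463  a^+=0.0517
step 2: x_pred=-4.3645  r=-1.4655  x^+=-4.7455  v^+=-2.0396  a^+=-0.6646
step 3: x_pred=-6.1623  r=4.7323  x^+=-4.9319  v^+=0.5314  a^+=1.6485
step 4: x_pred=-4.2700  r=1.3600  x^+=-3.9164  v^+=2.4291  a^+=2.3133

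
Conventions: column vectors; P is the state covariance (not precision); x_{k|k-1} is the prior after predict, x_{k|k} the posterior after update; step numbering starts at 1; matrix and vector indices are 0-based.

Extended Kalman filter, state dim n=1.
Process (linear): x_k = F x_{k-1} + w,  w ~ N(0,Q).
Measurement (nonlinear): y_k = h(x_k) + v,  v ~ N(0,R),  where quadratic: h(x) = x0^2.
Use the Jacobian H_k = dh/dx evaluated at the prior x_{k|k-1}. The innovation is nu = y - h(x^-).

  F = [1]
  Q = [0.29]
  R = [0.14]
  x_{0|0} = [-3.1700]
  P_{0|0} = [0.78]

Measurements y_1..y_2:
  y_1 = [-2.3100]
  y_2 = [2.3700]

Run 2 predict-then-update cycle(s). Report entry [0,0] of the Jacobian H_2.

H_jac[0,0] = -2.4539

step 1: x^-=[-3.1700]  P^-=[1.0700]  H_jac=[-6.3400]  S=[43.1493]  K=[-0.1572]  nu=[-12.3589]  x^+=[-1.2270]  P^+=[0.0035]
step 2: x^-=[-1.2270]  P^-=[0.2935]  H_jac=[-2.4539]  S=[1.9072]  K=[-0.3776]  nu=[0.8645]  x^+=[-1.5534]  P^+=[0.0215]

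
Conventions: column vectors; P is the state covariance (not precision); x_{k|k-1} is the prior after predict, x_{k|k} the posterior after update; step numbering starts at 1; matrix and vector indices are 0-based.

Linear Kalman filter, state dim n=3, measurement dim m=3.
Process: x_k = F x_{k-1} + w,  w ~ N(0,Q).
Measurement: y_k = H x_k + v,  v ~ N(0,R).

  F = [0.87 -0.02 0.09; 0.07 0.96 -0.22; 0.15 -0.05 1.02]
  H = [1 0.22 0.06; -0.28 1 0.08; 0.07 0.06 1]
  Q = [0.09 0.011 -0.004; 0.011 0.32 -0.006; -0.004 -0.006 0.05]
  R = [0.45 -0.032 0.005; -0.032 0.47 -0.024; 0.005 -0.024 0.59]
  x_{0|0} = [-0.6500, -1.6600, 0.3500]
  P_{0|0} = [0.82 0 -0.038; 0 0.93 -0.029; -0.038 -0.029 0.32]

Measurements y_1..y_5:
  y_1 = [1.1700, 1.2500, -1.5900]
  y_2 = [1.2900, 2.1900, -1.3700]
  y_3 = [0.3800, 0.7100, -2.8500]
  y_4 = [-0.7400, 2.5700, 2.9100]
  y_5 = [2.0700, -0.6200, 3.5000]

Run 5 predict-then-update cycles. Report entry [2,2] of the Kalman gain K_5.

step 1: x^-=[-0.5008, -1.7161, 0.3425]  P^-=[0.7078 0.0411 0.0998; 0.0411 1.2100 -0.1440; 0.0998 -0.1440 0.3950]  S=[1.2440 0.0717 0.1653; 0.0717 1.6875 -0.1036; 0.1653 -0.1036 0.9899]  K=[0.5814 -0.1103 0.0447; 0.2043 0.6928 -0.0309; 0.0259 -0.0605 0.3867]  nu=[2.0278, 2.7985, -1.7945]  x^+=[0.2894, 0.6924, -0.4684]  P^+=[0.2643 0.0014 0.0133; 0.0014 0.3245 -0.0534; 0.0133 -0.0534 0.2320]
step 2: x^-=[0.1958, 0.7880, -0.4690]  P^-=[0.2943 0.0101 0.0654; 0.0101 0.6539 -0.1230; 0.0654 -0.1230 0.3077]  S=[0.7861 0.0350 0.0916; 0.0350 1.1207 -0.1069; 0.0916 -0.1069 0.8959]  K=[0.3794 -0.0669 0.0499; 0.1664 0.5629 -0.0425; 0.0374 -0.0741 0.3276]  nu=[0.9490, 1.4943, -0.9620]  x^+=[0.4078, 1.8281, -0.8593]  P^+=[0.1715 0.0016 0.0208; 0.0016 0.2650 -0.0538; 0.0208 -0.0538 0.1970]
step 3: x^-=[0.2409, 1.9725, -0.9068]  P^-=[0.2249 0.0050 0.0568; 0.0050 0.5969 -0.1134; 0.0568 -0.1134 0.2713]  S=[0.7108 0.0371 0.0769; 0.0371 1.0628 -0.1001; 0.0769 -0.1001 0.8590]  K=[0.3204 -0.0568 0.0495; 0.1583 0.5424 -0.0408; 0.0390 -0.0743 0.3004]  nu=[-0.2404, -1.1225, -2.0785]  x^+=[0.1248, 1.4105, -1.4572]  P^+=[0.1448 0.0006 0.0220; 0.0006 0.2552 -0.0517; 0.0220 -0.0517 0.1808]
step 4: x^-=[-0.0508, 1.6834, -1.5382]  P^-=[0.2048 0.0031 0.0528; 0.0031 0.5859 -0.1075; 0.0528 -0.1075 0.2540]  S=[0.6889 0.0387 0.0715; 0.0387 1.0522 -0.0949; 0.0715 -0.0949 0.8416]  K=[0.3008 -0.0542 0.0483; 0.1560 0.5386 -0.0383; 0.0387 -0.0725 0.2870]  nu=[-0.9673, 0.9954, 4.3507]  x^+=[-0.1856, 1.9022, -0.3989]  P^+=[0.1360 0.0001 0.0218; 0.0001 0.2531 -0.0499; 0.0218 -0.0499 0.1728]
step 5: x^-=[-0.2354, 1.9009, -0.5298]  P^-=[0.1981 0.0025 0.0507; 0.0025 0.5827 -0.1041; 0.0507 -0.1041 0.2452]  S=[0.6816 0.0394 0.0691; 0.0394 1.0495 -0.0917; 0.0691 -0.0917 0.8329]  K=[0.2941 -0.0535 0.0474; 0.1552 0.5376 -0.0365; 0.0381 -0.0710 0.2802]  nu=[1.9190, -2.5444, 3.9322]  x^+=[0.6516, 0.6874, 0.8256]  P^+=[0.1331 -0.0001 0.0214; -0.0001 0.2524 -0.0488; 0.0214 -0.0488 0.1686]

K[2,2] = 0.2802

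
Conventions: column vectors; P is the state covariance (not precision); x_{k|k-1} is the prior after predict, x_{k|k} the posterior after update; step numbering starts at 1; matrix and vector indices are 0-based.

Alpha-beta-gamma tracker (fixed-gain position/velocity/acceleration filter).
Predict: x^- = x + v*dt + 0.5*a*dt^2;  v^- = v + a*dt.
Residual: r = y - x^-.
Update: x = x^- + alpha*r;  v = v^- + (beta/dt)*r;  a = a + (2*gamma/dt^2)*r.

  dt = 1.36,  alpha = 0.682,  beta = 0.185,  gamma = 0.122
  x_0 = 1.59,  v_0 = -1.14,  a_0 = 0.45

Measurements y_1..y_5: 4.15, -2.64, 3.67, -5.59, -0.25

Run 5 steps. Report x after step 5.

x_post = -0.9810

step 1: x_pred=0.4558  r=3.6942  x^+=2.9752  v^+=-0.0255  a^+=0.9373
step 2: x_pred=3.8074  r=-6.4474  x^+=-0.5897  v^+=0.3723  a^+=0.0868
step 3: x_pred=-0.0032  r=3.6732  x^+=2.5019  v^+=0.9900  a^+=0.5714
step 4: x_pred=4.3767  r=-9.9667  x^+=-2.4206  v^+=0.4113  a^+=-0.7435
step 5: x_pred=-2.5488  r=2.2988  x^+=-0.9810  v^+=-0.2871  a^+=-0.4402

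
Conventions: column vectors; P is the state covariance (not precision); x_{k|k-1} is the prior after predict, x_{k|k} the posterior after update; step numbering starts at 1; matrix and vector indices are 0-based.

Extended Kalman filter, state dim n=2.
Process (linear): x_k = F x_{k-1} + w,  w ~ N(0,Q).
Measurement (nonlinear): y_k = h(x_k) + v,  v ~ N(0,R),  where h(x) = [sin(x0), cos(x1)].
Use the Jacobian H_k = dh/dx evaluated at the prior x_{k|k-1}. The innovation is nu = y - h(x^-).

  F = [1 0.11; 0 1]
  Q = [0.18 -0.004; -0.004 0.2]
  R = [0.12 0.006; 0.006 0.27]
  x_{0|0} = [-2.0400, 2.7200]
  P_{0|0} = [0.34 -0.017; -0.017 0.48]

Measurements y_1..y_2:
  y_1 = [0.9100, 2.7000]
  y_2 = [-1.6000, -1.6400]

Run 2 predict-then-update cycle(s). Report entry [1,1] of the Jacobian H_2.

step 1: x^-=[-1.7408, 2.7200]  P^-=[0.5221 0.0318; 0.0318 0.6800]  H_jac=[-0.1692 0.0000; 0.0000 -0.4092]  S=[0.1349 0.0082; 0.0082 0.3839]  K=[-0.6533 -0.0199; 0.0042 -0.7250]  nu=[1.8956, 3.6124]  x^+=[-3.0513, 0.1090]  P^+=[0.4641 0.0227; 0.0227 0.4783]
step 2: x^-=[-3.0393, 0.1090]  P^-=[0.6549 0.0713; 0.0713 0.6783]  H_jac=[-0.9948 0.0000; 0.0000 -0.1088]  S=[0.7681 0.0137; 0.0137 0.2780]  K=[-0.8484 0.0140; -0.0877 -0.2610]  nu=[-1.4979, -2.6341]  x^+=[-1.8052, 0.9280]  P^+=[0.1023 0.0122; 0.0122 0.6528]

H_jac[1,1] = -0.1088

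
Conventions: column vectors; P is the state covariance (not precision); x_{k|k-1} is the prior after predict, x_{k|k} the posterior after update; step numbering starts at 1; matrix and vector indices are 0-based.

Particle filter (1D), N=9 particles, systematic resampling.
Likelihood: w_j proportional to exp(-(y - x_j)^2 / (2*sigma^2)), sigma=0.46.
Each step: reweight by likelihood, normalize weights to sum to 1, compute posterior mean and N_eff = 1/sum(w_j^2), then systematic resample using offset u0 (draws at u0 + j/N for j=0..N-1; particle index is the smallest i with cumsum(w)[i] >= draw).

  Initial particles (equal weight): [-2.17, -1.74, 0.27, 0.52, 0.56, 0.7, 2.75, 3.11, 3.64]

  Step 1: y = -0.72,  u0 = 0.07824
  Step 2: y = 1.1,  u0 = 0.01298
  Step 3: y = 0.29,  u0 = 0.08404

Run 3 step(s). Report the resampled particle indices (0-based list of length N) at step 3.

resampled_idx = [0, 1, 2, 3, 4, 5, 6, 7, 8]

step 1: w=[0.0282, 0.3465, 0.3995, 0.1070, 0.0843, 0.0345, 0.0000, 0.0000, 0.0000]  mean=-0.4291  Neff=3.3312  idx=[1, 1, 1, 2, 2, 2, 2, 3, 5]
step 2: w=[0.0000, 0.0000, 0.0000, 0.1021, 0.1021, 0.1021, 0.1021, 0.2350, 0.3565]  mean=0.4820  Neff=4.4643  idx=[3, 4, 5, 6, 7, 7, 8, 8, 8]
step 3: w=[0.1284, 0.1284, 0.1284, 0.1284, 0.1135, 0.1135, 0.0864, 0.0864, 0.0864]  mean=0.4382  Neff=8.7602  idx=[0, 1, 2, 3, 4, 5, 6, 7, 8]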